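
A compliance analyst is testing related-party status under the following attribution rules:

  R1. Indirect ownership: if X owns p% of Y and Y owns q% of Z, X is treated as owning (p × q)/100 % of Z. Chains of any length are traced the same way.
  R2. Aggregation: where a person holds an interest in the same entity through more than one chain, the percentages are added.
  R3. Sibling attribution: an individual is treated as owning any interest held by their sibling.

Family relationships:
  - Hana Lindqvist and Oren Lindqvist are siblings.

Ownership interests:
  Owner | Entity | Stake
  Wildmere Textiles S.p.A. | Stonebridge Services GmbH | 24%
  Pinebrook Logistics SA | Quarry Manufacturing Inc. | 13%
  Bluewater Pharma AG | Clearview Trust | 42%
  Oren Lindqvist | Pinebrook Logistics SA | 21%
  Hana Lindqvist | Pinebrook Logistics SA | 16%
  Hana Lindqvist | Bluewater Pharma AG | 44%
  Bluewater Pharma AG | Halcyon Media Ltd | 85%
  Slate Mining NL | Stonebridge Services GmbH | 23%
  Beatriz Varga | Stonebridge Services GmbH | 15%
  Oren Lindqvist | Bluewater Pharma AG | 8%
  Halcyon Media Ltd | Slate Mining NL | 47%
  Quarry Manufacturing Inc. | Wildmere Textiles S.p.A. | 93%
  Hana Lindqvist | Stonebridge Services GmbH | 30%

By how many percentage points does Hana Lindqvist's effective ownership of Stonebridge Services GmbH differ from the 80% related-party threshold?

By sibling attribution (R3), Hana Lindqvist is treated as also owning Oren Lindqvist's interest in Pinebrook Logistics SA, giving 16% + 21% = 37%.
By sibling attribution (R3), Hana Lindqvist is treated as also owning Oren Lindqvist's interest in Bluewater Pharma AG, giving 44% + 8% = 52%.
Chain via Pinebrook Logistics SA → Quarry Manufacturing Inc. → Wildmere Textiles S.p.A. (R1): 37% × 13% × 93% × 24% = 1.073592% of Stonebridge Services GmbH.
Chain via Bluewater Pharma AG → Halcyon Media Ltd → Slate Mining NL (R1): 52% × 85% × 47% × 23% = 4.77802% of Stonebridge Services GmbH.
Direct interest in Stonebridge Services GmbH: 30%.
Aggregating (R2): 1.073592% + 4.77802% + 30% = 35.851612%.
35.851612% falls short of the 80% threshold by 44.148388 percentage points.

44.148388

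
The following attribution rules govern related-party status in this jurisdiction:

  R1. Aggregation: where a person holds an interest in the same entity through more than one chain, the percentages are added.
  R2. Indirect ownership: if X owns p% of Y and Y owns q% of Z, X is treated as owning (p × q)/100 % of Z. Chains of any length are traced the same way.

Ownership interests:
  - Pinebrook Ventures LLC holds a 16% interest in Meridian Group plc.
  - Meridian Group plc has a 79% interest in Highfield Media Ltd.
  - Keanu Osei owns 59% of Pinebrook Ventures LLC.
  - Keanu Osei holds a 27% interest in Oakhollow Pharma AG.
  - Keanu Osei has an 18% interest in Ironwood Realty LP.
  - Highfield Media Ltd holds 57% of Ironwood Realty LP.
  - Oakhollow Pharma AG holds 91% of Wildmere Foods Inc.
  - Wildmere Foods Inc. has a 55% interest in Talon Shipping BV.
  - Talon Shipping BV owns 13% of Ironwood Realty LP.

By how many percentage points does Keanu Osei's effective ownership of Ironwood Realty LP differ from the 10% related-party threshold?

Chain via Oakhollow Pharma AG → Wildmere Foods Inc. → Talon Shipping BV (R2): 27% × 91% × 55% × 13% = 1.756755% of Ironwood Realty LP.
Chain via Pinebrook Ventures LLC → Meridian Group plc → Highfield Media Ltd (R2): 59% × 16% × 79% × 57% = 4.250832% of Ironwood Realty LP.
Direct interest in Ironwood Realty LP: 18%.
Aggregating (R1): 1.756755% + 4.250832% + 18% = 24.007587%.
24.007587% exceeds the 10% threshold by 14.007587 percentage points.

14.007587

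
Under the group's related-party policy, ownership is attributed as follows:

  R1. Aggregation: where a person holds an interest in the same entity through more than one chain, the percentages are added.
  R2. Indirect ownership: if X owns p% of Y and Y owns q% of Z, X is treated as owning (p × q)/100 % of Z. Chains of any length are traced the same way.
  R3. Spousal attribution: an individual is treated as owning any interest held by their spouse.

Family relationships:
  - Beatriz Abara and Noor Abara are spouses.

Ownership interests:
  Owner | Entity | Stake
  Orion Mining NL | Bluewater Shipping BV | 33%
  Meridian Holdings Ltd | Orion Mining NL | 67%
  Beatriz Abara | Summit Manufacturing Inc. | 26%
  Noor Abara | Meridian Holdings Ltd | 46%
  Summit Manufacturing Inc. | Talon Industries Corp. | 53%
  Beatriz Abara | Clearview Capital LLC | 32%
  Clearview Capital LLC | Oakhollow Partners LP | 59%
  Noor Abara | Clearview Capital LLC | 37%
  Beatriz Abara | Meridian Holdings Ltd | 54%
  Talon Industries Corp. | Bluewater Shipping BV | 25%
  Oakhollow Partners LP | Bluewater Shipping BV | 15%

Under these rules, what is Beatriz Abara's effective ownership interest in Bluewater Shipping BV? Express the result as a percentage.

By spousal attribution (R3), Beatriz Abara is treated as also owning Noor Abara's interest in Meridian Holdings Ltd, giving 54% + 46% = 100%.
By spousal attribution (R3), Beatriz Abara is treated as also owning Noor Abara's interest in Clearview Capital LLC, giving 32% + 37% = 69%.
Chain via Meridian Holdings Ltd → Orion Mining NL (R2): 100% × 67% × 33% = 22.11% of Bluewater Shipping BV.
Chain via Clearview Capital LLC → Oakhollow Partners LP (R2): 69% × 59% × 15% = 6.1065% of Bluewater Shipping BV.
Chain via Summit Manufacturing Inc. → Talon Industries Corp. (R2): 26% × 53% × 25% = 3.445% of Bluewater Shipping BV.
Aggregating (R1): 22.11% + 6.1065% + 3.445% = 31.6615%.

31.6615%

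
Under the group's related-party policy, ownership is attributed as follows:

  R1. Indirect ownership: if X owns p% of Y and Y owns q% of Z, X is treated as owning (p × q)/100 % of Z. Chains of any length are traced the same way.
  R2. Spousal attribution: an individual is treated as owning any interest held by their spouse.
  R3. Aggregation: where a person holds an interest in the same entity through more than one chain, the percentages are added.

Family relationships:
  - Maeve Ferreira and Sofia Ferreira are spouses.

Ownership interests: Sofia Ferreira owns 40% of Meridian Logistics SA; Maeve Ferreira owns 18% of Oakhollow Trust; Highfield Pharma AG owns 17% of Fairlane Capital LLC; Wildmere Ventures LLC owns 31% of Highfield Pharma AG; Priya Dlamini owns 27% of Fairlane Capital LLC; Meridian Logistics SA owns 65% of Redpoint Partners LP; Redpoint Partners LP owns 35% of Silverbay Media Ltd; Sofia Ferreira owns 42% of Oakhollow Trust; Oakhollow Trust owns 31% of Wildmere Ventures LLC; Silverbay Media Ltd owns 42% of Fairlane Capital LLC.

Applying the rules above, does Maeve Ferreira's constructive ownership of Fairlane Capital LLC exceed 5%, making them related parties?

No

By spousal attribution (R2), Maeve Ferreira is treated as also owning Sofia Ferreira's interest in Oakhollow Trust, giving 18% + 42% = 60%.
By spousal attribution (R2), Maeve Ferreira is treated as owning Sofia Ferreira's 40% interest in Meridian Logistics SA.
Chain via Oakhollow Trust → Wildmere Ventures LLC → Highfield Pharma AG (R1): 60% × 31% × 31% × 17% = 0.98022% of Fairlane Capital LLC.
Chain via Meridian Logistics SA → Redpoint Partners LP → Silverbay Media Ltd (R1): 40% × 65% × 35% × 42% = 3.822% of Fairlane Capital LLC.
Aggregating (R3): 0.98022% + 3.822% = 4.80222%.
4.80222% does not exceed the 5% threshold, so Maeve is not a related party to Fairlane Capital LLC.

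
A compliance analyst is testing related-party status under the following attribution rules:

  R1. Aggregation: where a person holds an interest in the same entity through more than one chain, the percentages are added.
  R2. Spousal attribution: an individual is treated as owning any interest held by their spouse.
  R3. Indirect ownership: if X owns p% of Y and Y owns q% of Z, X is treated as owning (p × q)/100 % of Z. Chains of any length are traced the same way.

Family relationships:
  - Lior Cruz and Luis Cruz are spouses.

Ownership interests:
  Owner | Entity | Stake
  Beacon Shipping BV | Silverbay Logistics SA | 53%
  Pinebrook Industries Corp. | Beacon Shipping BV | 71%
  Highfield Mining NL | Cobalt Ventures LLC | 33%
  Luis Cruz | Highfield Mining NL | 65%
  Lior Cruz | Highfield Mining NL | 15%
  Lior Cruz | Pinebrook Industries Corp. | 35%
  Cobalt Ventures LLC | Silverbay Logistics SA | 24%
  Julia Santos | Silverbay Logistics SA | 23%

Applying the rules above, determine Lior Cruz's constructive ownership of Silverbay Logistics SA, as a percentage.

By spousal attribution (R2), Lior Cruz is treated as also owning Luis Cruz's interest in Highfield Mining NL, giving 15% + 65% = 80%.
Chain via Pinebrook Industries Corp. → Beacon Shipping BV (R3): 35% × 71% × 53% = 13.1705% of Silverbay Logistics SA.
Chain via Highfield Mining NL → Cobalt Ventures LLC (R3): 80% × 33% × 24% = 6.336% of Silverbay Logistics SA.
Aggregating (R1): 13.1705% + 6.336% = 19.5065%.

19.5065%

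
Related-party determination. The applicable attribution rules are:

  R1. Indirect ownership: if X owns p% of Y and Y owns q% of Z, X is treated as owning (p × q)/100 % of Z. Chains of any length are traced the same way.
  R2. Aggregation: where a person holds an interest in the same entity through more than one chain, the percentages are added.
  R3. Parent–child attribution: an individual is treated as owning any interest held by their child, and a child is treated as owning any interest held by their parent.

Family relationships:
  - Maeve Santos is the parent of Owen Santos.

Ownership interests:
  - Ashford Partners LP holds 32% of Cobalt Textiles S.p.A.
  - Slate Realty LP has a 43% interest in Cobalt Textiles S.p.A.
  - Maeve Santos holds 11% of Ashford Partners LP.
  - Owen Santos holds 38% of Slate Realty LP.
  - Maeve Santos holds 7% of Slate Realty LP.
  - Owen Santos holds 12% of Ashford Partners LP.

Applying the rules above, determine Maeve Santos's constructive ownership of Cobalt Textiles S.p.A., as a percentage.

By parent–child attribution (R3), Maeve Santos is treated as also owning Owen Santos's interest in Ashford Partners LP, giving 11% + 12% = 23%.
By parent–child attribution (R3), Maeve Santos is treated as also owning Owen Santos's interest in Slate Realty LP, giving 7% + 38% = 45%.
Chain via Ashford Partners LP (R1): 23% × 32% = 7.36% of Cobalt Textiles S.p.A.
Chain via Slate Realty LP (R1): 45% × 43% = 19.35% of Cobalt Textiles S.p.A.
Aggregating (R2): 7.36% + 19.35% = 26.71%.

26.71%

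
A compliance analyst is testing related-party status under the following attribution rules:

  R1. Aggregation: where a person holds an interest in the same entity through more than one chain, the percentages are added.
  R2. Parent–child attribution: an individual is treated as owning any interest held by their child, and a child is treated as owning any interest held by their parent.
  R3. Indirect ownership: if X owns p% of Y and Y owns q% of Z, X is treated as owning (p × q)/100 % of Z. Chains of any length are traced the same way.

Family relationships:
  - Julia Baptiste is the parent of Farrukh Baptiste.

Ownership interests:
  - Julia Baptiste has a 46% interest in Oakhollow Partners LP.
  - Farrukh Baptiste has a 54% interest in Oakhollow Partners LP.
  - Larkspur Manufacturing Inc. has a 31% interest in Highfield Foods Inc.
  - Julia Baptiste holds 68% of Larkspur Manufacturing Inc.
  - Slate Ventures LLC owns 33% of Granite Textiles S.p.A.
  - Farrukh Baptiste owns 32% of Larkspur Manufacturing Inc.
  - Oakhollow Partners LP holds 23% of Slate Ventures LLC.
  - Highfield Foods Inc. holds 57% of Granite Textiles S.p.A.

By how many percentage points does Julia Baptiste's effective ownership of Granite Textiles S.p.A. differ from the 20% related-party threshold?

By parent–child attribution (R2), Julia Baptiste is treated as also owning Farrukh Baptiste's interest in Larkspur Manufacturing Inc, giving 68% + 32% = 100%.
By parent–child attribution (R2), Julia Baptiste is treated as also owning Farrukh Baptiste's interest in Oakhollow Partners LP, giving 46% + 54% = 100%.
Chain via Larkspur Manufacturing Inc. → Highfield Foods Inc. (R3): 100% × 31% × 57% = 17.67% of Granite Textiles S.p.A.
Chain via Oakhollow Partners LP → Slate Ventures LLC (R3): 100% × 23% × 33% = 7.59% of Granite Textiles S.p.A.
Aggregating (R1): 17.67% + 7.59% = 25.26%.
25.26% exceeds the 20% threshold by 5.26 percentage points.

5.26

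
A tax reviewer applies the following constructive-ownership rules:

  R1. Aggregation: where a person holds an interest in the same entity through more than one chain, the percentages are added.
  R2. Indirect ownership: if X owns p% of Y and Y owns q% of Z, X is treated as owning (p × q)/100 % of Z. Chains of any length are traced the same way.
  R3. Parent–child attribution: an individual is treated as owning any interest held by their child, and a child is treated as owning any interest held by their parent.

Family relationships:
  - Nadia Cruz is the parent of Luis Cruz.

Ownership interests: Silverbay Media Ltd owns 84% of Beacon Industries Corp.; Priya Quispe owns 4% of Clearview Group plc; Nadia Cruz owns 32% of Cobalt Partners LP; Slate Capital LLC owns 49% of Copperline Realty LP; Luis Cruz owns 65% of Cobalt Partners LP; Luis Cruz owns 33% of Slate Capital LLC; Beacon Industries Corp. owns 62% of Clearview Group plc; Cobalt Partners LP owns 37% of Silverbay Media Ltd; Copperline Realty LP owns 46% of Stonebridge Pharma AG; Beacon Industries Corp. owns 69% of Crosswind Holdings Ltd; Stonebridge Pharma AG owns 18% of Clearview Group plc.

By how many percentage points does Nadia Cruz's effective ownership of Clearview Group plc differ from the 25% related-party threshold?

By parent–child attribution (R3), Nadia Cruz is treated as also owning Luis Cruz's interest in Cobalt Partners LP, giving 32% + 65% = 97%.
By parent–child attribution (R3), Nadia Cruz is treated as owning Luis Cruz's 33% interest in Slate Capital LLC.
Chain via Cobalt Partners LP → Silverbay Media Ltd → Beacon Industries Corp. (R2): 97% × 37% × 84% × 62% = 18.691512% of Clearview Group plc.
Chain via Slate Capital LLC → Copperline Realty LP → Stonebridge Pharma AG (R2): 33% × 49% × 46% × 18% = 1.338876% of Clearview Group plc.
Aggregating (R1): 18.691512% + 1.338876% = 20.030388%.
20.030388% falls short of the 25% threshold by 4.969612 percentage points.

4.969612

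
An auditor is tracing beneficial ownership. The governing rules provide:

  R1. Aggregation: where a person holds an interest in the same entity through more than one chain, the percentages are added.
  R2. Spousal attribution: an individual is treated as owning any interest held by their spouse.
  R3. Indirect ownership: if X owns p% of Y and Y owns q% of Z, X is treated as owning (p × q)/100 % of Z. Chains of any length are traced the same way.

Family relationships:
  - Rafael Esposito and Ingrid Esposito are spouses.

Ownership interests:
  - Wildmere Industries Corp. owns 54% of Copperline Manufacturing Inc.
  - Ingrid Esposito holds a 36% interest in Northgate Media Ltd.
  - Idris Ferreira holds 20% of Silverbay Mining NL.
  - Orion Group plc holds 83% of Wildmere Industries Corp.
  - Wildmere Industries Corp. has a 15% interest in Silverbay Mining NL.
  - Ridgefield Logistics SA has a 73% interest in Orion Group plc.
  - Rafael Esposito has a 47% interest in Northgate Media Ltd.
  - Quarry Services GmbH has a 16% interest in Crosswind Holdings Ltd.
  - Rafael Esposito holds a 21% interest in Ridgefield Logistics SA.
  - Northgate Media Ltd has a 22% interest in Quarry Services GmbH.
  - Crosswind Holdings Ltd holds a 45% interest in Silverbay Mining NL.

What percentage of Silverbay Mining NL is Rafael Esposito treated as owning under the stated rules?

3.223305%

By spousal attribution (R2), Rafael Esposito is treated as also owning Ingrid Esposito's interest in Northgate Media Ltd, giving 47% + 36% = 83%.
Chain via Northgate Media Ltd → Quarry Services GmbH → Crosswind Holdings Ltd (R3): 83% × 22% × 16% × 45% = 1.31472% of Silverbay Mining NL.
Chain via Ridgefield Logistics SA → Orion Group plc → Wildmere Industries Corp. (R3): 21% × 73% × 83% × 15% = 1.908585% of Silverbay Mining NL.
Aggregating (R1): 1.31472% + 1.908585% = 3.223305%.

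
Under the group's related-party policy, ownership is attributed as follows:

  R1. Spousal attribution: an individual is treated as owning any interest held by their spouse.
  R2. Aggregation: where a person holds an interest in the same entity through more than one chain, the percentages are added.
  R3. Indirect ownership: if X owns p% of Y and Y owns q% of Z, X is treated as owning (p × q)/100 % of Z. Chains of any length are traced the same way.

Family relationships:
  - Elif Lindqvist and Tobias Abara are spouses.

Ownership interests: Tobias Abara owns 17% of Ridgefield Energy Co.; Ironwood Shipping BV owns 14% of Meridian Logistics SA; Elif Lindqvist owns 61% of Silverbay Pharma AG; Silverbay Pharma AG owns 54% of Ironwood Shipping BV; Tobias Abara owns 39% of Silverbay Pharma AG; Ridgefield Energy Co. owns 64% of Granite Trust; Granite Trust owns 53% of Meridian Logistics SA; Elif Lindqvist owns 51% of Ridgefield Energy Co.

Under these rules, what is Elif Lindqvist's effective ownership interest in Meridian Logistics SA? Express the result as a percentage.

30.6256%

By spousal attribution (R1), Elif Lindqvist is treated as also owning Tobias Abara's interest in Ridgefield Energy Co, giving 51% + 17% = 68%.
By spousal attribution (R1), Elif Lindqvist is treated as also owning Tobias Abara's interest in Silverbay Pharma AG, giving 61% + 39% = 100%.
Chain via Ridgefield Energy Co. → Granite Trust (R3): 68% × 64% × 53% = 23.0656% of Meridian Logistics SA.
Chain via Silverbay Pharma AG → Ironwood Shipping BV (R3): 100% × 54% × 14% = 7.56% of Meridian Logistics SA.
Aggregating (R2): 23.0656% + 7.56% = 30.6256%.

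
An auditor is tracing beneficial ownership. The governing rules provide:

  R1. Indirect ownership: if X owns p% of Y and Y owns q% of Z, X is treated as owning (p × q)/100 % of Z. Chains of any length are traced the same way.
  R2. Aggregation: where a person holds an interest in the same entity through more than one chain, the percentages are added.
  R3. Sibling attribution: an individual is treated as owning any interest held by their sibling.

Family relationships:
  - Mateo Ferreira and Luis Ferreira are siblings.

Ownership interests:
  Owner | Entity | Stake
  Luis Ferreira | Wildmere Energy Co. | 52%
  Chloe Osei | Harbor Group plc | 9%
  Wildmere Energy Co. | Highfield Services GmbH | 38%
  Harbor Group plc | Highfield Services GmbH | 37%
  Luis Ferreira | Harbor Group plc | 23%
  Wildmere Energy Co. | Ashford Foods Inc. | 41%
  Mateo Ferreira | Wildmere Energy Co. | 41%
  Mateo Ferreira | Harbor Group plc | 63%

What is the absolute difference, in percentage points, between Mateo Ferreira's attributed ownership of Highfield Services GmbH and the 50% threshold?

17.16

By sibling attribution (R3), Mateo Ferreira is treated as also owning Luis Ferreira's interest in Harbor Group plc, giving 63% + 23% = 86%.
By sibling attribution (R3), Mateo Ferreira is treated as also owning Luis Ferreira's interest in Wildmere Energy Co, giving 41% + 52% = 93%.
Chain via Harbor Group plc (R1): 86% × 37% = 31.82% of Highfield Services GmbH.
Chain via Wildmere Energy Co. (R1): 93% × 38% = 35.34% of Highfield Services GmbH.
Aggregating (R2): 31.82% + 35.34% = 67.16%.
67.16% exceeds the 50% threshold by 17.16 percentage points.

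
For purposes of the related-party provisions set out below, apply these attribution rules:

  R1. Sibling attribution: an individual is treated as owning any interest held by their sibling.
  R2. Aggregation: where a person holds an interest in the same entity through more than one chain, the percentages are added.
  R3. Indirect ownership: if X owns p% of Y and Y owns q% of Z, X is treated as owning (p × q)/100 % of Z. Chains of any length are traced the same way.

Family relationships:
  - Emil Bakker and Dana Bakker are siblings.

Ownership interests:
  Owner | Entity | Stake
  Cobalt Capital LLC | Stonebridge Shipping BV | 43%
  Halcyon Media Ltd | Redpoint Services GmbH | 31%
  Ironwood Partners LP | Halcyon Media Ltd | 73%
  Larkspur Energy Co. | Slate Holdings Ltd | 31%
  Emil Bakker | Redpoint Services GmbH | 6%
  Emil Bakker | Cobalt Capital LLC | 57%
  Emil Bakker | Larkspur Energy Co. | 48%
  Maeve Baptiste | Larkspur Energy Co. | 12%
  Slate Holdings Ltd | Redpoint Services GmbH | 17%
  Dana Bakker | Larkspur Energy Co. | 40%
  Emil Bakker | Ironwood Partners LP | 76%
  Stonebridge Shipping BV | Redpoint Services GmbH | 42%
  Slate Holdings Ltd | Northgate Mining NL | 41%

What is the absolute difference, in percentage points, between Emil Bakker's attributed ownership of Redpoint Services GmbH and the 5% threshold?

By sibling attribution (R1), Emil Bakker is treated as also owning Dana Bakker's interest in Larkspur Energy Co, giving 48% + 40% = 88%.
Chain via Cobalt Capital LLC → Stonebridge Shipping BV (R3): 57% × 43% × 42% = 10.2942% of Redpoint Services GmbH.
Chain via Ironwood Partners LP → Halcyon Media Ltd (R3): 76% × 73% × 31% = 17.1988% of Redpoint Services GmbH.
Chain via Larkspur Energy Co. → Slate Holdings Ltd (R3): 88% × 31% × 17% = 4.6376% of Redpoint Services GmbH.
Direct interest in Redpoint Services GmbH: 6%.
Aggregating (R2): 10.2942% + 17.1988% + 4.6376% + 6% = 38.1306%.
38.1306% exceeds the 5% threshold by 33.1306 percentage points.

33.1306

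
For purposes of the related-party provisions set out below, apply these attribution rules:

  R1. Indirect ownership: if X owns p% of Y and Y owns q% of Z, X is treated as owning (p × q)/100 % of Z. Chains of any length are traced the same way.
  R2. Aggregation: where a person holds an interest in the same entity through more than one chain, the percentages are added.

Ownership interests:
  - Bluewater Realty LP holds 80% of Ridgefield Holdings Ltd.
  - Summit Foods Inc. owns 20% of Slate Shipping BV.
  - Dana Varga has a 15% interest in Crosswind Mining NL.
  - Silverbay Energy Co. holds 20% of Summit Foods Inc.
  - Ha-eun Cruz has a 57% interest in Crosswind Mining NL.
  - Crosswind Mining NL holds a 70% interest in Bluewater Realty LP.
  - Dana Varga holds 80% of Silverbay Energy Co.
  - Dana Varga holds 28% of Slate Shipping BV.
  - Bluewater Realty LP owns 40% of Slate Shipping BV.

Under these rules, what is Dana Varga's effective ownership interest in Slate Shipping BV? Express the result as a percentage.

Chain via Silverbay Energy Co. → Summit Foods Inc. (R1): 80% × 20% × 20% = 3.2% of Slate Shipping BV.
Chain via Crosswind Mining NL → Bluewater Realty LP (R1): 15% × 70% × 40% = 4.2% of Slate Shipping BV.
Direct interest in Slate Shipping BV: 28%.
Aggregating (R2): 3.2% + 4.2% + 28% = 35.4%.

35.4%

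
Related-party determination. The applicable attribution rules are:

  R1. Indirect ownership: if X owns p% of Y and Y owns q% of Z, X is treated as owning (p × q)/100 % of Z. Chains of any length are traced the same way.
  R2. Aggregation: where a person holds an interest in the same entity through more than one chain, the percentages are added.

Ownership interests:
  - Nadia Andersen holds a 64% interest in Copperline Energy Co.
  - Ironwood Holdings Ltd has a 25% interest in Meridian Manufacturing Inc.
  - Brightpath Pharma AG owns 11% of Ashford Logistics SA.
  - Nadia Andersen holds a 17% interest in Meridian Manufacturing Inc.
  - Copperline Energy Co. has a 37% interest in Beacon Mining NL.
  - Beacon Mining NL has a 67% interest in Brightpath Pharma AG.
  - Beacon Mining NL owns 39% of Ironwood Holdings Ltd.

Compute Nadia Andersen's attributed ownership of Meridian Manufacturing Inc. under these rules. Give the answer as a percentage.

19.3088%

Chain via Copperline Energy Co. → Beacon Mining NL → Ironwood Holdings Ltd (R1): 64% × 37% × 39% × 25% = 2.3088% of Meridian Manufacturing Inc.
Direct interest in Meridian Manufacturing Inc: 17%.
Aggregating (R2): 2.3088% + 17% = 19.3088%.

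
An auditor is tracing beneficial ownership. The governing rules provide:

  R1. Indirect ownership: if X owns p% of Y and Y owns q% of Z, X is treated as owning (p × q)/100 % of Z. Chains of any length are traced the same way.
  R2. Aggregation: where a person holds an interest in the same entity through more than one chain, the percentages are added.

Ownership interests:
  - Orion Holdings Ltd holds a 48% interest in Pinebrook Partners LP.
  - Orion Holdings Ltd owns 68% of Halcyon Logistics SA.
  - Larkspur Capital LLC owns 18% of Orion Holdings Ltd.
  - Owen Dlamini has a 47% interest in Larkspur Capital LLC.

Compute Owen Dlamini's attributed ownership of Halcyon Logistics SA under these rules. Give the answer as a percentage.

Chain via Larkspur Capital LLC → Orion Holdings Ltd (R1): 47% × 18% × 68% = 5.7528% of Halcyon Logistics SA.

5.7528%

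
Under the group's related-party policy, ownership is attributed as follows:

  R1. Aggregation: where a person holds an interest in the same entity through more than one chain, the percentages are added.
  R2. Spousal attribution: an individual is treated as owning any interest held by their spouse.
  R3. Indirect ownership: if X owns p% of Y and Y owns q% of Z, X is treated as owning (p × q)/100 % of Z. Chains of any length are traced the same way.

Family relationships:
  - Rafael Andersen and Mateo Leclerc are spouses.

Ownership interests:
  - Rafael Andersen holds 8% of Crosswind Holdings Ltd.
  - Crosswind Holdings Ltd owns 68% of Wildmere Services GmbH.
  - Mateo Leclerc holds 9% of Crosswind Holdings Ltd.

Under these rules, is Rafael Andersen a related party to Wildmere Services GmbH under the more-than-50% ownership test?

By spousal attribution (R2), Rafael Andersen is treated as also owning Mateo Leclerc's interest in Crosswind Holdings Ltd, giving 8% + 9% = 17%.
Chain via Crosswind Holdings Ltd (R3): 17% × 68% = 11.56% of Wildmere Services GmbH.
11.56% does not exceed the 50% threshold, so Rafael is not a related party to Wildmere Services GmbH.

No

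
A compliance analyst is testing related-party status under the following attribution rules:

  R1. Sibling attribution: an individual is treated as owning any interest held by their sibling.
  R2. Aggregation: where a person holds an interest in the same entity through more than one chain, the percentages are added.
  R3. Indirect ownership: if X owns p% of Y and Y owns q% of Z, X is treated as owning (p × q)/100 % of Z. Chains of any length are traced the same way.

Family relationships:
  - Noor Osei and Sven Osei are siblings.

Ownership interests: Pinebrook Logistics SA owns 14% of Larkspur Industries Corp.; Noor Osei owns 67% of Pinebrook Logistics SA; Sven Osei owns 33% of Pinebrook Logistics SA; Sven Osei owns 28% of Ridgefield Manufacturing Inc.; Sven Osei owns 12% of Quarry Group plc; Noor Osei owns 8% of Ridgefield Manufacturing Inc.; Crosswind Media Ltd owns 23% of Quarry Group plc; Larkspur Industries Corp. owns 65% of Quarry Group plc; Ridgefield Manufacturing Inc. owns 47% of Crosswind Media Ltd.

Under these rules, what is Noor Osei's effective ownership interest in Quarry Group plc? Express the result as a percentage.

By sibling attribution (R1), Noor Osei is treated as also owning Sven Osei's interest in Pinebrook Logistics SA, giving 67% + 33% = 100%.
By sibling attribution (R1), Noor Osei is treated as also owning Sven Osei's interest in Ridgefield Manufacturing Inc, giving 8% + 28% = 36%.
By sibling attribution (R1), Noor Osei is treated as owning Sven Osei's 12% interest in Quarry Group plc.
Chain via Pinebrook Logistics SA → Larkspur Industries Corp. (R3): 100% × 14% × 65% = 9.1% of Quarry Group plc.
Chain via Ridgefield Manufacturing Inc. → Crosswind Media Ltd (R3): 36% × 47% × 23% = 3.8916% of Quarry Group plc.
Direct interest in Quarry Group plc: 12%.
Aggregating (R2): 9.1% + 3.8916% + 12% = 24.9916%.

24.9916%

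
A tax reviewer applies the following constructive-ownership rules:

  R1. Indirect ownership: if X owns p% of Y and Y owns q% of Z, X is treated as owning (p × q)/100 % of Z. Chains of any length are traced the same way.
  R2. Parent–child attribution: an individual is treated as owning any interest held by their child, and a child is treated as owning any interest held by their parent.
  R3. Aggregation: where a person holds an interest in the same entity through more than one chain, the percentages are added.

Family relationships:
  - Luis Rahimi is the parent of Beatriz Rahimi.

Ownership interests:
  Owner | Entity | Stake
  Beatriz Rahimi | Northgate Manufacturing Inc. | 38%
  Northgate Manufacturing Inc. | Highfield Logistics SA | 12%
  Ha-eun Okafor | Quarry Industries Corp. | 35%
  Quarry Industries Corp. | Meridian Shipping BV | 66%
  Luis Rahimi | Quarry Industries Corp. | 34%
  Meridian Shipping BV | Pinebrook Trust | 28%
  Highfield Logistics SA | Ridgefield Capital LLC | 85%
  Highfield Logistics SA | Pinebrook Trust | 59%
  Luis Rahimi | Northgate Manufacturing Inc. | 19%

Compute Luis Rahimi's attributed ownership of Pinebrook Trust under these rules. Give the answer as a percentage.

By parent–child attribution (R2), Luis Rahimi is treated as also owning Beatriz Rahimi's interest in Northgate Manufacturing Inc, giving 19% + 38% = 57%.
Chain via Northgate Manufacturing Inc. → Highfield Logistics SA (R1): 57% × 12% × 59% = 4.0356% of Pinebrook Trust.
Chain via Quarry Industries Corp. → Meridian Shipping BV (R1): 34% × 66% × 28% = 6.2832% of Pinebrook Trust.
Aggregating (R3): 4.0356% + 6.2832% = 10.3188%.

10.3188%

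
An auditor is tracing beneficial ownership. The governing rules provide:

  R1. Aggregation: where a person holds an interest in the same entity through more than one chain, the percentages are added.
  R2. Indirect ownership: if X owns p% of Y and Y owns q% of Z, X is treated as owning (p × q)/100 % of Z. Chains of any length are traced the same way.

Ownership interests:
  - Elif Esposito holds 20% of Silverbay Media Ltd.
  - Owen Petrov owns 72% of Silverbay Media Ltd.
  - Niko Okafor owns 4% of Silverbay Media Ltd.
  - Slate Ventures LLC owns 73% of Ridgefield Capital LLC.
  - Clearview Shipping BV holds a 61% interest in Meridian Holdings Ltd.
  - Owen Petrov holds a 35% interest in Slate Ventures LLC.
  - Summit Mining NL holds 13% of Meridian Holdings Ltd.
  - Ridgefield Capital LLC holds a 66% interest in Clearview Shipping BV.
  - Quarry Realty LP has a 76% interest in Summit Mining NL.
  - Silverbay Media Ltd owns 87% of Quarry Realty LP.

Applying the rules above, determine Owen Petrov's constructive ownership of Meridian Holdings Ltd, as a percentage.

Chain via Silverbay Media Ltd → Quarry Realty LP → Summit Mining NL (R2): 72% × 87% × 76% × 13% = 6.188832% of Meridian Holdings Ltd.
Chain via Slate Ventures LLC → Ridgefield Capital LLC → Clearview Shipping BV (R2): 35% × 73% × 66% × 61% = 10.28643% of Meridian Holdings Ltd.
Aggregating (R1): 6.188832% + 10.28643% = 16.475262%.

16.475262%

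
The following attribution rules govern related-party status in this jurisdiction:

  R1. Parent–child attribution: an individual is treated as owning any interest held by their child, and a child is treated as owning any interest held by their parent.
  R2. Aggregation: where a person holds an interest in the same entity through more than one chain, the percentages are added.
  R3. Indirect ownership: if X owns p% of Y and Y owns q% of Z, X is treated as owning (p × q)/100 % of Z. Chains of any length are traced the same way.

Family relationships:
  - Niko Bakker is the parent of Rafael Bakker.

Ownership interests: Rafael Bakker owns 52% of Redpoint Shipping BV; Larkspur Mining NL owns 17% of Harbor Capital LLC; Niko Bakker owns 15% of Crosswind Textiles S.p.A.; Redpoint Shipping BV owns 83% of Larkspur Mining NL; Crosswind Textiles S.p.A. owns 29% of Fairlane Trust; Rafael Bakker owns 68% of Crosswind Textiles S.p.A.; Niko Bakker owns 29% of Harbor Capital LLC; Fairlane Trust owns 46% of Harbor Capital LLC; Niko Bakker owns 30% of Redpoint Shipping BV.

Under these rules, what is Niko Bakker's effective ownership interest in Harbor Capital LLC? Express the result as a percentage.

By parent–child attribution (R1), Niko Bakker is treated as also owning Rafael Bakker's interest in Redpoint Shipping BV, giving 30% + 52% = 82%.
By parent–child attribution (R1), Niko Bakker is treated as also owning Rafael Bakker's interest in Crosswind Textiles S.p.A, giving 15% + 68% = 83%.
Chain via Redpoint Shipping BV → Larkspur Mining NL (R3): 82% × 83% × 17% = 11.5702% of Harbor Capital LLC.
Chain via Crosswind Textiles S.p.A. → Fairlane Trust (R3): 83% × 29% × 46% = 11.0722% of Harbor Capital LLC.
Direct interest in Harbor Capital LLC: 29%.
Aggregating (R2): 11.5702% + 11.0722% + 29% = 51.6424%.

51.6424%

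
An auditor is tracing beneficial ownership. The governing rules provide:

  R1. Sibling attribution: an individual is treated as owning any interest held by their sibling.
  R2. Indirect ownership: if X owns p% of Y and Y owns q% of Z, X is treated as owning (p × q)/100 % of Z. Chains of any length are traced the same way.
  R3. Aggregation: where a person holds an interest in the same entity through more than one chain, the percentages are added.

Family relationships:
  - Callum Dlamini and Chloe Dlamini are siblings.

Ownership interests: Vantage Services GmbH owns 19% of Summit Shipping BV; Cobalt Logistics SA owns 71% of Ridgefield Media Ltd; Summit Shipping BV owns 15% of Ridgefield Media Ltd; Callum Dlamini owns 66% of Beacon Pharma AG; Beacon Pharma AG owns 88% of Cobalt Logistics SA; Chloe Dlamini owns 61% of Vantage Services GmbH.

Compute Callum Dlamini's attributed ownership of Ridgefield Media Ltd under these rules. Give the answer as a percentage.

By sibling attribution (R1), Callum Dlamini is treated as owning Chloe Dlamini's 61% interest in Vantage Services GmbH.
Chain via Beacon Pharma AG → Cobalt Logistics SA (R2): 66% × 88% × 71% = 41.2368% of Ridgefield Media Ltd.
Chain via Vantage Services GmbH → Summit Shipping BV (R2): 61% × 19% × 15% = 1.7385% of Ridgefield Media Ltd.
Aggregating (R3): 41.2368% + 1.7385% = 42.9753%.

42.9753%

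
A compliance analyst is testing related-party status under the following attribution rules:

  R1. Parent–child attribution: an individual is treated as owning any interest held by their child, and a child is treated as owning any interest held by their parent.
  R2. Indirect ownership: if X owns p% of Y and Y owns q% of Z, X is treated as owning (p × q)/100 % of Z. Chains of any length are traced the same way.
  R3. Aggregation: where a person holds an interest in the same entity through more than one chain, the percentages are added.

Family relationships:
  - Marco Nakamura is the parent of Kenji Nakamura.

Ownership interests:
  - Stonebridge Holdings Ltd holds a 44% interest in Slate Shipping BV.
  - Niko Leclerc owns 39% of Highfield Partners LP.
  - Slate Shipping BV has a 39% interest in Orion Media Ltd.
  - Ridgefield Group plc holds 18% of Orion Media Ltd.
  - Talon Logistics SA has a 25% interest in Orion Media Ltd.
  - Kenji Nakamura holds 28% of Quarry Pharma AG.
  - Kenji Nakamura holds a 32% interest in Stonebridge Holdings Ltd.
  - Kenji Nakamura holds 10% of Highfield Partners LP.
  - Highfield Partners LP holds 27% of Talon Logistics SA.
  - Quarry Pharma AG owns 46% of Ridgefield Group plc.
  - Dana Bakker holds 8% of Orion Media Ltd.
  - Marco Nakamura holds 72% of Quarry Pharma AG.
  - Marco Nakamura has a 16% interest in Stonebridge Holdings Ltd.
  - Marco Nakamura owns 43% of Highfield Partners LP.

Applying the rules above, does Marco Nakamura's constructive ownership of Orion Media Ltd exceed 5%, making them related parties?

By parent–child attribution (R1), Marco Nakamura is treated as also owning Kenji Nakamura's interest in Stonebridge Holdings Ltd, giving 16% + 32% = 48%.
By parent–child attribution (R1), Marco Nakamura is treated as also owning Kenji Nakamura's interest in Quarry Pharma AG, giving 72% + 28% = 100%.
By parent–child attribution (R1), Marco Nakamura is treated as also owning Kenji Nakamura's interest in Highfield Partners LP, giving 43% + 10% = 53%.
Chain via Stonebridge Holdings Ltd → Slate Shipping BV (R2): 48% × 44% × 39% = 8.2368% of Orion Media Ltd.
Chain via Quarry Pharma AG → Ridgefield Group plc (R2): 100% × 46% × 18% = 8.28% of Orion Media Ltd.
Chain via Highfield Partners LP → Talon Logistics SA (R2): 53% × 27% × 25% = 3.5775% of Orion Media Ltd.
Aggregating (R3): 8.2368% + 8.28% + 3.5775% = 20.0943%.
20.0943% exceeds the 5% threshold, so Marco is a related party to Orion Media Ltd.

Yes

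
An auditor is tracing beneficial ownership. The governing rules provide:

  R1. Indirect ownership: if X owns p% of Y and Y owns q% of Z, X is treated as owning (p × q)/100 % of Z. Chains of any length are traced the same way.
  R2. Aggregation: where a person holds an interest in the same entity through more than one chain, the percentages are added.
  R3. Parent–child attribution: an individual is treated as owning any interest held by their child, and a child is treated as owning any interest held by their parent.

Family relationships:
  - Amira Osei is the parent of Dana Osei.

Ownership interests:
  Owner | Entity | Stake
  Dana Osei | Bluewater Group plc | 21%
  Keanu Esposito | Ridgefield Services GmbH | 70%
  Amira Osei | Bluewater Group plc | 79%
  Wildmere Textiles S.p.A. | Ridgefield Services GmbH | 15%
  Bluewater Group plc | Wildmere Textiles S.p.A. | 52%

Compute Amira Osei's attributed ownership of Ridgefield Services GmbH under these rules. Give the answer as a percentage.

7.8%

By parent–child attribution (R3), Amira Osei is treated as also owning Dana Osei's interest in Bluewater Group plc, giving 79% + 21% = 100%.
Chain via Bluewater Group plc → Wildmere Textiles S.p.A. (R1): 100% × 52% × 15% = 7.8% of Ridgefield Services GmbH.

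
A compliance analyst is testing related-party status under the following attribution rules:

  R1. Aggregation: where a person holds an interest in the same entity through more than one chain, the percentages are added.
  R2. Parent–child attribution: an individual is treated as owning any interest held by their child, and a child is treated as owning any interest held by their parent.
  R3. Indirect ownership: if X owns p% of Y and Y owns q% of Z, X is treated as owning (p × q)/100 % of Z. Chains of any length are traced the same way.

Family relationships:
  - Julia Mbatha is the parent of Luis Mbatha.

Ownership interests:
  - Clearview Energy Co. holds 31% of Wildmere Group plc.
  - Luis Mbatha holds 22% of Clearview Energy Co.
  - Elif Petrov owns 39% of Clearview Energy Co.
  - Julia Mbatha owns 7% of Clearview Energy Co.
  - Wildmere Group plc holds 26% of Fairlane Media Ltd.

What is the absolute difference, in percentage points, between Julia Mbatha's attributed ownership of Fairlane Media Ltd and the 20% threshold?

17.6626

By parent–child attribution (R2), Julia Mbatha is treated as also owning Luis Mbatha's interest in Clearview Energy Co, giving 7% + 22% = 29%.
Chain via Clearview Energy Co. → Wildmere Group plc (R3): 29% × 31% × 26% = 2.3374% of Fairlane Media Ltd.
2.3374% falls short of the 20% threshold by 17.6626 percentage points.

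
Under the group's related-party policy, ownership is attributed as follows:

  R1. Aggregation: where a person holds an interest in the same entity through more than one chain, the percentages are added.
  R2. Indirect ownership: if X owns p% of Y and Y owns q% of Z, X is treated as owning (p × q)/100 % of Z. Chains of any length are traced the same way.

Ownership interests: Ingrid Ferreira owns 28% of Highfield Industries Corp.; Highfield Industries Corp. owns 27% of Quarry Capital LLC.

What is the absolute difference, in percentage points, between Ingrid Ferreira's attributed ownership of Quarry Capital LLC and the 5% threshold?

Chain via Highfield Industries Corp. (R2): 28% × 27% = 7.56% of Quarry Capital LLC.
7.56% exceeds the 5% threshold by 2.56 percentage points.

2.56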